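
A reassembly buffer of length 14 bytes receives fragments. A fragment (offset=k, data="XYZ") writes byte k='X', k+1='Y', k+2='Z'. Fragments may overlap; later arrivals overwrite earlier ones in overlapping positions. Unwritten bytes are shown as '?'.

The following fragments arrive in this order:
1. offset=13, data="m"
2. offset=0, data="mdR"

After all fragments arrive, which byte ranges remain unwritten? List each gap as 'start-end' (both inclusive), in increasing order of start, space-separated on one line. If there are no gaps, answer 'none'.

Answer: 3-12

Derivation:
Fragment 1: offset=13 len=1
Fragment 2: offset=0 len=3
Gaps: 3-12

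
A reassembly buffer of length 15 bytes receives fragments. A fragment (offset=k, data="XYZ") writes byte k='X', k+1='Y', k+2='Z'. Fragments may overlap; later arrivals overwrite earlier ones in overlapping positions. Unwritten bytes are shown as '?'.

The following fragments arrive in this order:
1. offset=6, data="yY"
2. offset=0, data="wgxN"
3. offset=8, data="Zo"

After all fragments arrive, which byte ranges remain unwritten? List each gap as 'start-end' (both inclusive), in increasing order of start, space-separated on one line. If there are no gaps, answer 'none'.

Fragment 1: offset=6 len=2
Fragment 2: offset=0 len=4
Fragment 3: offset=8 len=2
Gaps: 4-5 10-14

Answer: 4-5 10-14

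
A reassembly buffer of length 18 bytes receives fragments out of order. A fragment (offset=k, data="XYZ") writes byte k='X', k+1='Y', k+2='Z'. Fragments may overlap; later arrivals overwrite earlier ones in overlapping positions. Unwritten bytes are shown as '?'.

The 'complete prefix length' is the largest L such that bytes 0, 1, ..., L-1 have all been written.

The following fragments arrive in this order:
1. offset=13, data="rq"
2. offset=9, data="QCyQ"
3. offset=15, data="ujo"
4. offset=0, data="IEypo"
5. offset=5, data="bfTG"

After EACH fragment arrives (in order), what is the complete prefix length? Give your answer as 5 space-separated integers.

Answer: 0 0 0 5 18

Derivation:
Fragment 1: offset=13 data="rq" -> buffer=?????????????rq??? -> prefix_len=0
Fragment 2: offset=9 data="QCyQ" -> buffer=?????????QCyQrq??? -> prefix_len=0
Fragment 3: offset=15 data="ujo" -> buffer=?????????QCyQrqujo -> prefix_len=0
Fragment 4: offset=0 data="IEypo" -> buffer=IEypo????QCyQrqujo -> prefix_len=5
Fragment 5: offset=5 data="bfTG" -> buffer=IEypobfTGQCyQrqujo -> prefix_len=18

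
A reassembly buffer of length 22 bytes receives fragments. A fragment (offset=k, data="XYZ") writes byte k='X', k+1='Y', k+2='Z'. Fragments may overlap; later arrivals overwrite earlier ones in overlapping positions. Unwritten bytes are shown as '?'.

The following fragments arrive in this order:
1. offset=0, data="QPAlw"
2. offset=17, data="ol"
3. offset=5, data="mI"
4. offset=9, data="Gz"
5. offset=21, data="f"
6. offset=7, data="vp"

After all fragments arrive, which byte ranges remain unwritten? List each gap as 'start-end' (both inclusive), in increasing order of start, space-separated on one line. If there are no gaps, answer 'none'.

Answer: 11-16 19-20

Derivation:
Fragment 1: offset=0 len=5
Fragment 2: offset=17 len=2
Fragment 3: offset=5 len=2
Fragment 4: offset=9 len=2
Fragment 5: offset=21 len=1
Fragment 6: offset=7 len=2
Gaps: 11-16 19-20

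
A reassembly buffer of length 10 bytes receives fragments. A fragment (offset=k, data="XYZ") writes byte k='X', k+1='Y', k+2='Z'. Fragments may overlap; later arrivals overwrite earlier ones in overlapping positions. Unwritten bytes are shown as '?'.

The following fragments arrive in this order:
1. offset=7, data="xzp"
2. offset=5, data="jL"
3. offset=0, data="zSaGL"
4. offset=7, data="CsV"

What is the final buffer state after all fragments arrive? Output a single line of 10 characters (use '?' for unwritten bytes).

Answer: zSaGLjLCsV

Derivation:
Fragment 1: offset=7 data="xzp" -> buffer=???????xzp
Fragment 2: offset=5 data="jL" -> buffer=?????jLxzp
Fragment 3: offset=0 data="zSaGL" -> buffer=zSaGLjLxzp
Fragment 4: offset=7 data="CsV" -> buffer=zSaGLjLCsV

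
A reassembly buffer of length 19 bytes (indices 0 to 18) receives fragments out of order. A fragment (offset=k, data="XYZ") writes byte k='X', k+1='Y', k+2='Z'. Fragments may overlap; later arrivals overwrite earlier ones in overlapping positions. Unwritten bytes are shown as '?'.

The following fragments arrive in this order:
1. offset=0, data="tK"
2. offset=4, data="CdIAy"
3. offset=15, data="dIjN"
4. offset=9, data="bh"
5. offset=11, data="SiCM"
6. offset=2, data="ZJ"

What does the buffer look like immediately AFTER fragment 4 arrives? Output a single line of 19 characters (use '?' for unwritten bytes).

Answer: tK??CdIAybh????dIjN

Derivation:
Fragment 1: offset=0 data="tK" -> buffer=tK?????????????????
Fragment 2: offset=4 data="CdIAy" -> buffer=tK??CdIAy??????????
Fragment 3: offset=15 data="dIjN" -> buffer=tK??CdIAy??????dIjN
Fragment 4: offset=9 data="bh" -> buffer=tK??CdIAybh????dIjN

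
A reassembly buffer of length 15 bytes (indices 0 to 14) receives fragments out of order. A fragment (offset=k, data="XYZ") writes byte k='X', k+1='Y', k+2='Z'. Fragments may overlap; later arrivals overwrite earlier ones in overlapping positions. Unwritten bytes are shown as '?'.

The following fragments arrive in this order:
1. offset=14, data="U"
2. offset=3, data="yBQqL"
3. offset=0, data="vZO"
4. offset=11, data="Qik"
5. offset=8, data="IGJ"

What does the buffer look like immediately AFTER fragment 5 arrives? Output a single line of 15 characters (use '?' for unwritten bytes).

Fragment 1: offset=14 data="U" -> buffer=??????????????U
Fragment 2: offset=3 data="yBQqL" -> buffer=???yBQqL??????U
Fragment 3: offset=0 data="vZO" -> buffer=vZOyBQqL??????U
Fragment 4: offset=11 data="Qik" -> buffer=vZOyBQqL???QikU
Fragment 5: offset=8 data="IGJ" -> buffer=vZOyBQqLIGJQikU

Answer: vZOyBQqLIGJQikU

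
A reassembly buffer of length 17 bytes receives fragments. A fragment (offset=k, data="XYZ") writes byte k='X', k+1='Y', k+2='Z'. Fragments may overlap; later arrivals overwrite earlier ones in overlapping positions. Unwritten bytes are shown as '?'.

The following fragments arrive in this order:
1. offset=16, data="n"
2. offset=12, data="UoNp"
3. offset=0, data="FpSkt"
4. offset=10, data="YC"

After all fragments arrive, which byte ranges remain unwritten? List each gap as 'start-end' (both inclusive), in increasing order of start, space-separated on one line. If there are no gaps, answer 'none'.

Answer: 5-9

Derivation:
Fragment 1: offset=16 len=1
Fragment 2: offset=12 len=4
Fragment 3: offset=0 len=5
Fragment 4: offset=10 len=2
Gaps: 5-9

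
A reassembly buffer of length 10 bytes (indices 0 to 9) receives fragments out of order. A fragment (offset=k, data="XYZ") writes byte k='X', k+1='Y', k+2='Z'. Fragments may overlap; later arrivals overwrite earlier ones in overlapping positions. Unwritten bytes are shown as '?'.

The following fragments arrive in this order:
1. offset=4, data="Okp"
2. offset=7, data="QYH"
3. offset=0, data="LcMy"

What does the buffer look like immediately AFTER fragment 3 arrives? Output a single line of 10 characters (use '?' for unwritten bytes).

Answer: LcMyOkpQYH

Derivation:
Fragment 1: offset=4 data="Okp" -> buffer=????Okp???
Fragment 2: offset=7 data="QYH" -> buffer=????OkpQYH
Fragment 3: offset=0 data="LcMy" -> buffer=LcMyOkpQYH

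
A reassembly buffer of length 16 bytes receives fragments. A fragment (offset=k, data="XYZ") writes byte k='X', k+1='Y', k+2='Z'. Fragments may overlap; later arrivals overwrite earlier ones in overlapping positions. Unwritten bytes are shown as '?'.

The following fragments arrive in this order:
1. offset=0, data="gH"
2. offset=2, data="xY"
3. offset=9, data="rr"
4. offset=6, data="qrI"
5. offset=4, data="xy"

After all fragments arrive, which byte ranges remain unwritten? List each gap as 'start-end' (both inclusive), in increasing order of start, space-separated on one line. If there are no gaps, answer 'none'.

Answer: 11-15

Derivation:
Fragment 1: offset=0 len=2
Fragment 2: offset=2 len=2
Fragment 3: offset=9 len=2
Fragment 4: offset=6 len=3
Fragment 5: offset=4 len=2
Gaps: 11-15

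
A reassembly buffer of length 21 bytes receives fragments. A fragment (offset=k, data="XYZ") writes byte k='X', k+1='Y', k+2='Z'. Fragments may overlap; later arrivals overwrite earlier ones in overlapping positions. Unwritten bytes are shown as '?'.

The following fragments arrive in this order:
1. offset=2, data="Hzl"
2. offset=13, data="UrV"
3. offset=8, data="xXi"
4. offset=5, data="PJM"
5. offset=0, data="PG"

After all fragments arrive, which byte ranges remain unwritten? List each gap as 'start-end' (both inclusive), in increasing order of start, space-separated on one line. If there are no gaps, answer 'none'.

Fragment 1: offset=2 len=3
Fragment 2: offset=13 len=3
Fragment 3: offset=8 len=3
Fragment 4: offset=5 len=3
Fragment 5: offset=0 len=2
Gaps: 11-12 16-20

Answer: 11-12 16-20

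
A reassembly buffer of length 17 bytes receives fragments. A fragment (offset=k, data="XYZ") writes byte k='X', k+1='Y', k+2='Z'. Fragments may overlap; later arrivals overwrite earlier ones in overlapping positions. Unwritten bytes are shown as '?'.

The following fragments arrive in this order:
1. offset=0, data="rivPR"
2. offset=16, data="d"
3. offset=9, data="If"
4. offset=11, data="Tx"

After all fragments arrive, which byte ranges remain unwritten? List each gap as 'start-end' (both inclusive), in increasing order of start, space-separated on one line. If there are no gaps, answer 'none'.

Fragment 1: offset=0 len=5
Fragment 2: offset=16 len=1
Fragment 3: offset=9 len=2
Fragment 4: offset=11 len=2
Gaps: 5-8 13-15

Answer: 5-8 13-15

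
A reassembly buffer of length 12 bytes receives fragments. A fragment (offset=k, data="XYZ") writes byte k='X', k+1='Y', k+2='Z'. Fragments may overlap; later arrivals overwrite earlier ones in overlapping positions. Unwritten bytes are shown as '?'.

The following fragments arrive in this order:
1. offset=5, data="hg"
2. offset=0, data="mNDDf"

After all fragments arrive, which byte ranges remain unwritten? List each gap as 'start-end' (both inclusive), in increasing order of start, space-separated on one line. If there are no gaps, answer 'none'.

Answer: 7-11

Derivation:
Fragment 1: offset=5 len=2
Fragment 2: offset=0 len=5
Gaps: 7-11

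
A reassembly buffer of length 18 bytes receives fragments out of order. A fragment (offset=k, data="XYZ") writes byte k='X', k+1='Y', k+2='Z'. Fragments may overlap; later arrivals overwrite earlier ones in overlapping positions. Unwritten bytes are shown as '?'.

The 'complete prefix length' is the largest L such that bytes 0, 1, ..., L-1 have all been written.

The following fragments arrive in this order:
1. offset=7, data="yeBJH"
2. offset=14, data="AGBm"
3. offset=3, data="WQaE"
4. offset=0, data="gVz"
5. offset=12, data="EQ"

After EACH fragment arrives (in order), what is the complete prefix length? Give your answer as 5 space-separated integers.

Answer: 0 0 0 12 18

Derivation:
Fragment 1: offset=7 data="yeBJH" -> buffer=???????yeBJH?????? -> prefix_len=0
Fragment 2: offset=14 data="AGBm" -> buffer=???????yeBJH??AGBm -> prefix_len=0
Fragment 3: offset=3 data="WQaE" -> buffer=???WQaEyeBJH??AGBm -> prefix_len=0
Fragment 4: offset=0 data="gVz" -> buffer=gVzWQaEyeBJH??AGBm -> prefix_len=12
Fragment 5: offset=12 data="EQ" -> buffer=gVzWQaEyeBJHEQAGBm -> prefix_len=18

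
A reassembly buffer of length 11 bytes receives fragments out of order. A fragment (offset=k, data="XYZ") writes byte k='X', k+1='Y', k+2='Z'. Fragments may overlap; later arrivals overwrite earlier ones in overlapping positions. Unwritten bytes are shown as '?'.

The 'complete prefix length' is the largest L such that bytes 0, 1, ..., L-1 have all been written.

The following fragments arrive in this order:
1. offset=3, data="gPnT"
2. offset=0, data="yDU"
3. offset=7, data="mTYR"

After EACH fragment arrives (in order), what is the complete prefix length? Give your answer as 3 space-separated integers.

Fragment 1: offset=3 data="gPnT" -> buffer=???gPnT???? -> prefix_len=0
Fragment 2: offset=0 data="yDU" -> buffer=yDUgPnT???? -> prefix_len=7
Fragment 3: offset=7 data="mTYR" -> buffer=yDUgPnTmTYR -> prefix_len=11

Answer: 0 7 11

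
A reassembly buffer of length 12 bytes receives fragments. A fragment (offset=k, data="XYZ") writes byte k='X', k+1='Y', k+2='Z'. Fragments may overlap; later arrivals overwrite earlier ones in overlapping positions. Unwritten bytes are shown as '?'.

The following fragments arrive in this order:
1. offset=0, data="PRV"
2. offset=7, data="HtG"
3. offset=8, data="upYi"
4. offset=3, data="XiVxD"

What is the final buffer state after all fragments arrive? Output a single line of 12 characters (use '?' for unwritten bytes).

Answer: PRVXiVxDupYi

Derivation:
Fragment 1: offset=0 data="PRV" -> buffer=PRV?????????
Fragment 2: offset=7 data="HtG" -> buffer=PRV????HtG??
Fragment 3: offset=8 data="upYi" -> buffer=PRV????HupYi
Fragment 4: offset=3 data="XiVxD" -> buffer=PRVXiVxDupYi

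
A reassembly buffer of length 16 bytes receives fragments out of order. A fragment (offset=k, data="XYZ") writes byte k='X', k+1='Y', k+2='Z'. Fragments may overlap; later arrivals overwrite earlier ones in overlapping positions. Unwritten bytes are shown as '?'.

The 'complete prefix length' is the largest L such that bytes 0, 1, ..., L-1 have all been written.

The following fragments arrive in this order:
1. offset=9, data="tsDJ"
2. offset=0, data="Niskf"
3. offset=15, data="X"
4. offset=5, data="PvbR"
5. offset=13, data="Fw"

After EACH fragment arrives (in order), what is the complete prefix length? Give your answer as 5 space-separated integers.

Answer: 0 5 5 13 16

Derivation:
Fragment 1: offset=9 data="tsDJ" -> buffer=?????????tsDJ??? -> prefix_len=0
Fragment 2: offset=0 data="Niskf" -> buffer=Niskf????tsDJ??? -> prefix_len=5
Fragment 3: offset=15 data="X" -> buffer=Niskf????tsDJ??X -> prefix_len=5
Fragment 4: offset=5 data="PvbR" -> buffer=NiskfPvbRtsDJ??X -> prefix_len=13
Fragment 5: offset=13 data="Fw" -> buffer=NiskfPvbRtsDJFwX -> prefix_len=16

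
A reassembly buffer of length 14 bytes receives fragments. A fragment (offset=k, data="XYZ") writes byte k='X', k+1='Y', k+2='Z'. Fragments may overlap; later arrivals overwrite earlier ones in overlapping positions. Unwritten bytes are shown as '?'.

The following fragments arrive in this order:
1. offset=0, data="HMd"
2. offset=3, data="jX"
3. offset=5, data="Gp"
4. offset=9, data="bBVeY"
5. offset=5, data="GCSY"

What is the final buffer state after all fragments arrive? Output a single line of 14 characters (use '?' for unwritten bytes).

Answer: HMdjXGCSYbBVeY

Derivation:
Fragment 1: offset=0 data="HMd" -> buffer=HMd???????????
Fragment 2: offset=3 data="jX" -> buffer=HMdjX?????????
Fragment 3: offset=5 data="Gp" -> buffer=HMdjXGp???????
Fragment 4: offset=9 data="bBVeY" -> buffer=HMdjXGp??bBVeY
Fragment 5: offset=5 data="GCSY" -> buffer=HMdjXGCSYbBVeY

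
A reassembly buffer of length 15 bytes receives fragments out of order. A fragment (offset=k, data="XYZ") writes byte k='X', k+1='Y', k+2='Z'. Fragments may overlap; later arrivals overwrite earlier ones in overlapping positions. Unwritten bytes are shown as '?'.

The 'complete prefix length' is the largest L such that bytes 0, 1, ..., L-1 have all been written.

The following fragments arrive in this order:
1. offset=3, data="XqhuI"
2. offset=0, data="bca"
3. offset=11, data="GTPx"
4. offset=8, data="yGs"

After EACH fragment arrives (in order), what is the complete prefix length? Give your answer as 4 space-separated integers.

Answer: 0 8 8 15

Derivation:
Fragment 1: offset=3 data="XqhuI" -> buffer=???XqhuI??????? -> prefix_len=0
Fragment 2: offset=0 data="bca" -> buffer=bcaXqhuI??????? -> prefix_len=8
Fragment 3: offset=11 data="GTPx" -> buffer=bcaXqhuI???GTPx -> prefix_len=8
Fragment 4: offset=8 data="yGs" -> buffer=bcaXqhuIyGsGTPx -> prefix_len=15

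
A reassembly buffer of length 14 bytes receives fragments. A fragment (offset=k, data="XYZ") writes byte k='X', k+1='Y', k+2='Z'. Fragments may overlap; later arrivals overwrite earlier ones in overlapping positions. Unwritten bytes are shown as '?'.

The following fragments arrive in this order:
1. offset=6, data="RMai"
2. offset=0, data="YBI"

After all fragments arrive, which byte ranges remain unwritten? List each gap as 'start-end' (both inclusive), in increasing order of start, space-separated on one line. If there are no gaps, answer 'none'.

Fragment 1: offset=6 len=4
Fragment 2: offset=0 len=3
Gaps: 3-5 10-13

Answer: 3-5 10-13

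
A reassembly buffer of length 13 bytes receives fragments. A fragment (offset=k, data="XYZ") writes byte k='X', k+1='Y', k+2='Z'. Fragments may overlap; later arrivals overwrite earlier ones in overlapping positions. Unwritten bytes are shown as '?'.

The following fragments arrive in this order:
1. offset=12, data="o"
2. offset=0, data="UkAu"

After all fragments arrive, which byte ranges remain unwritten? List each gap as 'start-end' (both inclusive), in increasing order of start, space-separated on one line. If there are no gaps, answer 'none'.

Answer: 4-11

Derivation:
Fragment 1: offset=12 len=1
Fragment 2: offset=0 len=4
Gaps: 4-11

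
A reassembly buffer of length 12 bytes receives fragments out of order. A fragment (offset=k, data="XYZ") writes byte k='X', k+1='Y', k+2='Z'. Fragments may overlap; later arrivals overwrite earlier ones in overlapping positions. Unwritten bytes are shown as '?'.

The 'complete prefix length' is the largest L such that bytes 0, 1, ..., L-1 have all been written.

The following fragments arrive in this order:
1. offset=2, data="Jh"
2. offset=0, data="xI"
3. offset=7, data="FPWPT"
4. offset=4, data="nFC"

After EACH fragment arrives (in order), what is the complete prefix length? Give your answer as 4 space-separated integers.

Answer: 0 4 4 12

Derivation:
Fragment 1: offset=2 data="Jh" -> buffer=??Jh???????? -> prefix_len=0
Fragment 2: offset=0 data="xI" -> buffer=xIJh???????? -> prefix_len=4
Fragment 3: offset=7 data="FPWPT" -> buffer=xIJh???FPWPT -> prefix_len=4
Fragment 4: offset=4 data="nFC" -> buffer=xIJhnFCFPWPT -> prefix_len=12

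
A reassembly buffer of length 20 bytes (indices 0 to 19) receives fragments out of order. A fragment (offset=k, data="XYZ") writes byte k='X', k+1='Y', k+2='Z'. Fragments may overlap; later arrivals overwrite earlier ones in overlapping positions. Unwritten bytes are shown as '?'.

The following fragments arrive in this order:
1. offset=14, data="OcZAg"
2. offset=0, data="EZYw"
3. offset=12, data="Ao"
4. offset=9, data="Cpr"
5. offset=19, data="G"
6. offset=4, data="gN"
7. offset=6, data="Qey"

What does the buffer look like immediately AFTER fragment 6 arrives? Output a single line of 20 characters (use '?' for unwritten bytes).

Answer: EZYwgN???CprAoOcZAgG

Derivation:
Fragment 1: offset=14 data="OcZAg" -> buffer=??????????????OcZAg?
Fragment 2: offset=0 data="EZYw" -> buffer=EZYw??????????OcZAg?
Fragment 3: offset=12 data="Ao" -> buffer=EZYw????????AoOcZAg?
Fragment 4: offset=9 data="Cpr" -> buffer=EZYw?????CprAoOcZAg?
Fragment 5: offset=19 data="G" -> buffer=EZYw?????CprAoOcZAgG
Fragment 6: offset=4 data="gN" -> buffer=EZYwgN???CprAoOcZAgG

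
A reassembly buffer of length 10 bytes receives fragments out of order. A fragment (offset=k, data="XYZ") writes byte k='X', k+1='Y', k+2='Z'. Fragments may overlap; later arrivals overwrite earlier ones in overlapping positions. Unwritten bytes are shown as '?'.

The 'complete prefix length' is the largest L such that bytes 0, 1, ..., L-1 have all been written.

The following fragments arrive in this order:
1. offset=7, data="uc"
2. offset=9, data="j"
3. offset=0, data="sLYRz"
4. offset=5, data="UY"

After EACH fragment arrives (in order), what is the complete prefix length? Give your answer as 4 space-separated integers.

Fragment 1: offset=7 data="uc" -> buffer=???????uc? -> prefix_len=0
Fragment 2: offset=9 data="j" -> buffer=???????ucj -> prefix_len=0
Fragment 3: offset=0 data="sLYRz" -> buffer=sLYRz??ucj -> prefix_len=5
Fragment 4: offset=5 data="UY" -> buffer=sLYRzUYucj -> prefix_len=10

Answer: 0 0 5 10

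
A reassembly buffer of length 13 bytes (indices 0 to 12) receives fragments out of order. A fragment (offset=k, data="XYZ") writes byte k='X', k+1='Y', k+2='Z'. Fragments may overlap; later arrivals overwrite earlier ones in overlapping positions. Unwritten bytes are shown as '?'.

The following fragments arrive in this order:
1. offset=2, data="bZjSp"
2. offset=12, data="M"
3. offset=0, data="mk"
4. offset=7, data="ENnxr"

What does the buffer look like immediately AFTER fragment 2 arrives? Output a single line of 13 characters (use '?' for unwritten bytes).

Fragment 1: offset=2 data="bZjSp" -> buffer=??bZjSp??????
Fragment 2: offset=12 data="M" -> buffer=??bZjSp?????M

Answer: ??bZjSp?????M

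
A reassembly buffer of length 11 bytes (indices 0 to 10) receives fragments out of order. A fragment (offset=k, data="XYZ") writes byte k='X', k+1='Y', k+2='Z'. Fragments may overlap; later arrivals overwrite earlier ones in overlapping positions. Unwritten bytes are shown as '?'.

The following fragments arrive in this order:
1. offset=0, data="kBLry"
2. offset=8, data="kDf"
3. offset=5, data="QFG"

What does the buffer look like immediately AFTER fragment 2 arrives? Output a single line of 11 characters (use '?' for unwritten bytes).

Fragment 1: offset=0 data="kBLry" -> buffer=kBLry??????
Fragment 2: offset=8 data="kDf" -> buffer=kBLry???kDf

Answer: kBLry???kDf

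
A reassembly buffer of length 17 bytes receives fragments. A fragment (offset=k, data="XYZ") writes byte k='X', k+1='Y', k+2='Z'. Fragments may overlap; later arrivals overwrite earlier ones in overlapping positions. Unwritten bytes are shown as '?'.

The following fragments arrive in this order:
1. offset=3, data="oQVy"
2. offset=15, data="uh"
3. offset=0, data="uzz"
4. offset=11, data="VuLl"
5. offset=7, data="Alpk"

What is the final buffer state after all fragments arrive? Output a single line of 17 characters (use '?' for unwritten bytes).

Fragment 1: offset=3 data="oQVy" -> buffer=???oQVy??????????
Fragment 2: offset=15 data="uh" -> buffer=???oQVy????????uh
Fragment 3: offset=0 data="uzz" -> buffer=uzzoQVy????????uh
Fragment 4: offset=11 data="VuLl" -> buffer=uzzoQVy????VuLluh
Fragment 5: offset=7 data="Alpk" -> buffer=uzzoQVyAlpkVuLluh

Answer: uzzoQVyAlpkVuLluh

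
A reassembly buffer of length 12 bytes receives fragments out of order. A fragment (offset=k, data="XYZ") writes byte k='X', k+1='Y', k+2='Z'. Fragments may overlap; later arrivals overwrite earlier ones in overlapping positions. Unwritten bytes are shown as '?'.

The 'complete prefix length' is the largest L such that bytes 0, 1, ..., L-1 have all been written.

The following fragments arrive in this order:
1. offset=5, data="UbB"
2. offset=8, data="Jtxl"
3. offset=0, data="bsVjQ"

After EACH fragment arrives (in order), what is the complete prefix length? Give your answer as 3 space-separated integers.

Answer: 0 0 12

Derivation:
Fragment 1: offset=5 data="UbB" -> buffer=?????UbB???? -> prefix_len=0
Fragment 2: offset=8 data="Jtxl" -> buffer=?????UbBJtxl -> prefix_len=0
Fragment 3: offset=0 data="bsVjQ" -> buffer=bsVjQUbBJtxl -> prefix_len=12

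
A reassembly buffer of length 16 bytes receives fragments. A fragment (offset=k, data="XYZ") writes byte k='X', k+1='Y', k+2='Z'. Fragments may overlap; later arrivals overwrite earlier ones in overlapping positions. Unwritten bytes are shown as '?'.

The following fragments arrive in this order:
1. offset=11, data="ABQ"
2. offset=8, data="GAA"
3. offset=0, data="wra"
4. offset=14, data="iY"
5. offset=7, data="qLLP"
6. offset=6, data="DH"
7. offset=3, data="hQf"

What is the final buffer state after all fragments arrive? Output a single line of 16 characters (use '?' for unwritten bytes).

Answer: wrahQfDHLLPABQiY

Derivation:
Fragment 1: offset=11 data="ABQ" -> buffer=???????????ABQ??
Fragment 2: offset=8 data="GAA" -> buffer=????????GAAABQ??
Fragment 3: offset=0 data="wra" -> buffer=wra?????GAAABQ??
Fragment 4: offset=14 data="iY" -> buffer=wra?????GAAABQiY
Fragment 5: offset=7 data="qLLP" -> buffer=wra????qLLPABQiY
Fragment 6: offset=6 data="DH" -> buffer=wra???DHLLPABQiY
Fragment 7: offset=3 data="hQf" -> buffer=wrahQfDHLLPABQiY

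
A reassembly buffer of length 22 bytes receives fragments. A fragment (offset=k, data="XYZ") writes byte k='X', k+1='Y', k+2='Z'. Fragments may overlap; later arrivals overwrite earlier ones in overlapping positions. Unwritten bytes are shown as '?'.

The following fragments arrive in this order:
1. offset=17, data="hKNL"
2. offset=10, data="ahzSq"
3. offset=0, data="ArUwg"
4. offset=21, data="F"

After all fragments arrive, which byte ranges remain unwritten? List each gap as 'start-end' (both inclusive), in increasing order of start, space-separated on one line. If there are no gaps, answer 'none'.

Fragment 1: offset=17 len=4
Fragment 2: offset=10 len=5
Fragment 3: offset=0 len=5
Fragment 4: offset=21 len=1
Gaps: 5-9 15-16

Answer: 5-9 15-16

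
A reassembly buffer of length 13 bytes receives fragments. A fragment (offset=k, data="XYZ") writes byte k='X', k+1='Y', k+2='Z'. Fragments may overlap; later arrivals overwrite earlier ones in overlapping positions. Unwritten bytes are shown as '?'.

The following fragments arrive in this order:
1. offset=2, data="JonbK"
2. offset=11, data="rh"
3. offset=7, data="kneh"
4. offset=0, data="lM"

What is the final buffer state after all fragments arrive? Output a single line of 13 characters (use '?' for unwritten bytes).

Fragment 1: offset=2 data="JonbK" -> buffer=??JonbK??????
Fragment 2: offset=11 data="rh" -> buffer=??JonbK????rh
Fragment 3: offset=7 data="kneh" -> buffer=??JonbKknehrh
Fragment 4: offset=0 data="lM" -> buffer=lMJonbKknehrh

Answer: lMJonbKknehrh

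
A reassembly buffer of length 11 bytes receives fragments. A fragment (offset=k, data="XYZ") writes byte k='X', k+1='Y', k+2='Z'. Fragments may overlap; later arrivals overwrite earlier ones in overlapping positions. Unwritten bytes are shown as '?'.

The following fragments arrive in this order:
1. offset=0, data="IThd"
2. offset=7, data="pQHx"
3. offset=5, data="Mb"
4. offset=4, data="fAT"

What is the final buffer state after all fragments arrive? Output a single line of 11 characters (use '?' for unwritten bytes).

Fragment 1: offset=0 data="IThd" -> buffer=IThd???????
Fragment 2: offset=7 data="pQHx" -> buffer=IThd???pQHx
Fragment 3: offset=5 data="Mb" -> buffer=IThd?MbpQHx
Fragment 4: offset=4 data="fAT" -> buffer=IThdfATpQHx

Answer: IThdfATpQHx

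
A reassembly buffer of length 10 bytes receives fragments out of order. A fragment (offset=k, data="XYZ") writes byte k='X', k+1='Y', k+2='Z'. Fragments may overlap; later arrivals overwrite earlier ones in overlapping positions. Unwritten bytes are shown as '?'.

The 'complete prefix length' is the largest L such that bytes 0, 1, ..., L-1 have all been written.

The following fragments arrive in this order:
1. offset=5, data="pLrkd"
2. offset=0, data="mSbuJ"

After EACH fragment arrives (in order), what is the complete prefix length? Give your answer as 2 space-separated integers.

Answer: 0 10

Derivation:
Fragment 1: offset=5 data="pLrkd" -> buffer=?????pLrkd -> prefix_len=0
Fragment 2: offset=0 data="mSbuJ" -> buffer=mSbuJpLrkd -> prefix_len=10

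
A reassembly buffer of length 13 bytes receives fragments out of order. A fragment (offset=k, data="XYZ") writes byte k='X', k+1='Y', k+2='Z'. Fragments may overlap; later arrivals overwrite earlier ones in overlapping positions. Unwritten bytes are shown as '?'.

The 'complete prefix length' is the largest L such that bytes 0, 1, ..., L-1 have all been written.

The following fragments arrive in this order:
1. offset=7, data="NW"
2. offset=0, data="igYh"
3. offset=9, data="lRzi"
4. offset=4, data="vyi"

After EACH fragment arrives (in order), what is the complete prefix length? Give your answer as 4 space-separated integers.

Answer: 0 4 4 13

Derivation:
Fragment 1: offset=7 data="NW" -> buffer=???????NW???? -> prefix_len=0
Fragment 2: offset=0 data="igYh" -> buffer=igYh???NW???? -> prefix_len=4
Fragment 3: offset=9 data="lRzi" -> buffer=igYh???NWlRzi -> prefix_len=4
Fragment 4: offset=4 data="vyi" -> buffer=igYhvyiNWlRzi -> prefix_len=13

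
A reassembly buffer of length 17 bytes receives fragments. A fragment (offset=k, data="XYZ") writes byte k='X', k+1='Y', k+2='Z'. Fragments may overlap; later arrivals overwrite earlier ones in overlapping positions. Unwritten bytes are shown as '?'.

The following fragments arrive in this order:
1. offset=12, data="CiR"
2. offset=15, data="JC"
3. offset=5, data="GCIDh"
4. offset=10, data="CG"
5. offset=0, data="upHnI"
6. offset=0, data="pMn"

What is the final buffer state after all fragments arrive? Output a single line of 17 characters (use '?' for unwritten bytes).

Fragment 1: offset=12 data="CiR" -> buffer=????????????CiR??
Fragment 2: offset=15 data="JC" -> buffer=????????????CiRJC
Fragment 3: offset=5 data="GCIDh" -> buffer=?????GCIDh??CiRJC
Fragment 4: offset=10 data="CG" -> buffer=?????GCIDhCGCiRJC
Fragment 5: offset=0 data="upHnI" -> buffer=upHnIGCIDhCGCiRJC
Fragment 6: offset=0 data="pMn" -> buffer=pMnnIGCIDhCGCiRJC

Answer: pMnnIGCIDhCGCiRJC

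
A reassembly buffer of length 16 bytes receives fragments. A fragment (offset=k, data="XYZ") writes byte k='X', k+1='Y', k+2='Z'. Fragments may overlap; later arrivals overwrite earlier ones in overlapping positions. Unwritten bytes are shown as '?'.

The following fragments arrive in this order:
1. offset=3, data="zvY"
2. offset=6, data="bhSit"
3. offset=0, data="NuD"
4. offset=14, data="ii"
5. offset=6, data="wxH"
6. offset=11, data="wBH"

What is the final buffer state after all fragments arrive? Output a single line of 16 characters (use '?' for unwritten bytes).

Fragment 1: offset=3 data="zvY" -> buffer=???zvY??????????
Fragment 2: offset=6 data="bhSit" -> buffer=???zvYbhSit?????
Fragment 3: offset=0 data="NuD" -> buffer=NuDzvYbhSit?????
Fragment 4: offset=14 data="ii" -> buffer=NuDzvYbhSit???ii
Fragment 5: offset=6 data="wxH" -> buffer=NuDzvYwxHit???ii
Fragment 6: offset=11 data="wBH" -> buffer=NuDzvYwxHitwBHii

Answer: NuDzvYwxHitwBHii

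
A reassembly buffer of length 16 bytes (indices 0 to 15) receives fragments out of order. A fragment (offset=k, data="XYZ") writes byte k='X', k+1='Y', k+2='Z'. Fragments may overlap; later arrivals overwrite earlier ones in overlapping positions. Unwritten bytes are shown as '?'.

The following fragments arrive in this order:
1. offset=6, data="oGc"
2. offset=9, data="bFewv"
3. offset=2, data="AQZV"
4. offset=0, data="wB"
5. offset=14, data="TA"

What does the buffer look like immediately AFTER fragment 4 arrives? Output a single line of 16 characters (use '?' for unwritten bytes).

Answer: wBAQZVoGcbFewv??

Derivation:
Fragment 1: offset=6 data="oGc" -> buffer=??????oGc???????
Fragment 2: offset=9 data="bFewv" -> buffer=??????oGcbFewv??
Fragment 3: offset=2 data="AQZV" -> buffer=??AQZVoGcbFewv??
Fragment 4: offset=0 data="wB" -> buffer=wBAQZVoGcbFewv??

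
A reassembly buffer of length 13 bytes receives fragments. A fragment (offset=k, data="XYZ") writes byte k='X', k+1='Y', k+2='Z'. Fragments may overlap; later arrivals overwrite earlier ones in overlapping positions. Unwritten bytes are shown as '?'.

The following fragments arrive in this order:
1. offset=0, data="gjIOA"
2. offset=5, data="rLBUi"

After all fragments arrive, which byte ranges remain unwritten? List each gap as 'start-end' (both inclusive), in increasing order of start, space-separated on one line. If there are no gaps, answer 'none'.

Fragment 1: offset=0 len=5
Fragment 2: offset=5 len=5
Gaps: 10-12

Answer: 10-12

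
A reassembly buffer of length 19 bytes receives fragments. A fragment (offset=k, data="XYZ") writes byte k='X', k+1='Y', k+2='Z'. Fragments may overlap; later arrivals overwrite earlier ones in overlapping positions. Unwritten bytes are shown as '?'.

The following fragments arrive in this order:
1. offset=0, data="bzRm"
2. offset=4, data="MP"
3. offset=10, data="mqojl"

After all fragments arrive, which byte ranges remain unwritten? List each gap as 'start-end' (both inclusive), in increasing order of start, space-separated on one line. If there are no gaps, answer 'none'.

Answer: 6-9 15-18

Derivation:
Fragment 1: offset=0 len=4
Fragment 2: offset=4 len=2
Fragment 3: offset=10 len=5
Gaps: 6-9 15-18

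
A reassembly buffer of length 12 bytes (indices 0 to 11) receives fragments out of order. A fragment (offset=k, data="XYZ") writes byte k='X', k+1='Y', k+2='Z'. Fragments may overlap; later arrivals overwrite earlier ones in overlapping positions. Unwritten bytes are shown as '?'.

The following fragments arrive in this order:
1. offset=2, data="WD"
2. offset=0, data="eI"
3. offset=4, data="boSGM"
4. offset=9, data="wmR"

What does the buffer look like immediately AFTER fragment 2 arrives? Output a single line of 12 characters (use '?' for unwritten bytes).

Answer: eIWD????????

Derivation:
Fragment 1: offset=2 data="WD" -> buffer=??WD????????
Fragment 2: offset=0 data="eI" -> buffer=eIWD????????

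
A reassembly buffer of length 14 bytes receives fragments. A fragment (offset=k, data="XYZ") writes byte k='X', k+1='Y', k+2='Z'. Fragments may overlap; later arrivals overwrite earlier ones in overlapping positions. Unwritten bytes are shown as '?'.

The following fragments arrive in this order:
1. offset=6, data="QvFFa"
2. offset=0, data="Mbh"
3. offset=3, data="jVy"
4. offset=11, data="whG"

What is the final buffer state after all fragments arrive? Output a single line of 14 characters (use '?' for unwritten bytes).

Fragment 1: offset=6 data="QvFFa" -> buffer=??????QvFFa???
Fragment 2: offset=0 data="Mbh" -> buffer=Mbh???QvFFa???
Fragment 3: offset=3 data="jVy" -> buffer=MbhjVyQvFFa???
Fragment 4: offset=11 data="whG" -> buffer=MbhjVyQvFFawhG

Answer: MbhjVyQvFFawhG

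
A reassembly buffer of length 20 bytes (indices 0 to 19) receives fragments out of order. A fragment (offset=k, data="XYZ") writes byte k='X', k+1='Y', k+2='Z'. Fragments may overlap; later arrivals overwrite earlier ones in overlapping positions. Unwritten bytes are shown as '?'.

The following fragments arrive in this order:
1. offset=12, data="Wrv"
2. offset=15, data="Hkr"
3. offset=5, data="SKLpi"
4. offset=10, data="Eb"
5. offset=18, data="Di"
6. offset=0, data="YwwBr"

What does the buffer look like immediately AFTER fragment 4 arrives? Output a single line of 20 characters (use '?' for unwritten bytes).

Fragment 1: offset=12 data="Wrv" -> buffer=????????????Wrv?????
Fragment 2: offset=15 data="Hkr" -> buffer=????????????WrvHkr??
Fragment 3: offset=5 data="SKLpi" -> buffer=?????SKLpi??WrvHkr??
Fragment 4: offset=10 data="Eb" -> buffer=?????SKLpiEbWrvHkr??

Answer: ?????SKLpiEbWrvHkr??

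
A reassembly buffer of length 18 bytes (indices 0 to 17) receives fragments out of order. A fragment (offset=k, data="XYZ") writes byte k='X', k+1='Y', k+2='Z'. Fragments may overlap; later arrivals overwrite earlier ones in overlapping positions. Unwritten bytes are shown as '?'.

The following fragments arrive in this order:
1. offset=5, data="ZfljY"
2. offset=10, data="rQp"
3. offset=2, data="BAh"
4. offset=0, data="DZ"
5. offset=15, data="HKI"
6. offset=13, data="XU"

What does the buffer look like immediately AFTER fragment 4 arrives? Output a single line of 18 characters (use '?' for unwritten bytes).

Fragment 1: offset=5 data="ZfljY" -> buffer=?????ZfljY????????
Fragment 2: offset=10 data="rQp" -> buffer=?????ZfljYrQp?????
Fragment 3: offset=2 data="BAh" -> buffer=??BAhZfljYrQp?????
Fragment 4: offset=0 data="DZ" -> buffer=DZBAhZfljYrQp?????

Answer: DZBAhZfljYrQp?????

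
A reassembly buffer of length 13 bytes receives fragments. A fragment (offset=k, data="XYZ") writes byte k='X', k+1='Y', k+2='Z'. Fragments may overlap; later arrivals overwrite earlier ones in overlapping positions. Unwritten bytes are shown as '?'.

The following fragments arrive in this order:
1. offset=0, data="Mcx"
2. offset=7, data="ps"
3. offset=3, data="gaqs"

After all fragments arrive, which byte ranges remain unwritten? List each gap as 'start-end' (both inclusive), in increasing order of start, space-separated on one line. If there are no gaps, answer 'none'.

Answer: 9-12

Derivation:
Fragment 1: offset=0 len=3
Fragment 2: offset=7 len=2
Fragment 3: offset=3 len=4
Gaps: 9-12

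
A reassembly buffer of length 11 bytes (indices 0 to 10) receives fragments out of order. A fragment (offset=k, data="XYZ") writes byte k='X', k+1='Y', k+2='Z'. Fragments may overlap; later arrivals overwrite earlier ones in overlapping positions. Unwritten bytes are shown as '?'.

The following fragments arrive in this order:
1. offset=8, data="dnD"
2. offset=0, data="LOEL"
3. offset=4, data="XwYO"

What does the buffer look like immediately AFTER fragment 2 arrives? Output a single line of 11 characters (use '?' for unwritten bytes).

Answer: LOEL????dnD

Derivation:
Fragment 1: offset=8 data="dnD" -> buffer=????????dnD
Fragment 2: offset=0 data="LOEL" -> buffer=LOEL????dnD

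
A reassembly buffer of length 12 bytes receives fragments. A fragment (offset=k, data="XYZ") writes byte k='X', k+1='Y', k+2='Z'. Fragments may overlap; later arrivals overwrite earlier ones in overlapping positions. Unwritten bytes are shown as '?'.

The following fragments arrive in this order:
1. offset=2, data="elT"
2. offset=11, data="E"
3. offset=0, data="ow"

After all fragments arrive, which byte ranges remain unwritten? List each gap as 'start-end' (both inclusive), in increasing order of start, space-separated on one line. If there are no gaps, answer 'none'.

Fragment 1: offset=2 len=3
Fragment 2: offset=11 len=1
Fragment 3: offset=0 len=2
Gaps: 5-10

Answer: 5-10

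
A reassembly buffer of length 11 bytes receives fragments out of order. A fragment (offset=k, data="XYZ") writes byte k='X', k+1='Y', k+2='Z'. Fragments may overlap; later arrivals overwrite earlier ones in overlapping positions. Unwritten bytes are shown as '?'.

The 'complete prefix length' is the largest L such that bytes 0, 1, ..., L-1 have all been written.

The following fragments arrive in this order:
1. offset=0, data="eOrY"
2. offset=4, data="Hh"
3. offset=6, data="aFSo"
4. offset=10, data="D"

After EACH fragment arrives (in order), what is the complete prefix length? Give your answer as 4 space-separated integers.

Answer: 4 6 10 11

Derivation:
Fragment 1: offset=0 data="eOrY" -> buffer=eOrY??????? -> prefix_len=4
Fragment 2: offset=4 data="Hh" -> buffer=eOrYHh????? -> prefix_len=6
Fragment 3: offset=6 data="aFSo" -> buffer=eOrYHhaFSo? -> prefix_len=10
Fragment 4: offset=10 data="D" -> buffer=eOrYHhaFSoD -> prefix_len=11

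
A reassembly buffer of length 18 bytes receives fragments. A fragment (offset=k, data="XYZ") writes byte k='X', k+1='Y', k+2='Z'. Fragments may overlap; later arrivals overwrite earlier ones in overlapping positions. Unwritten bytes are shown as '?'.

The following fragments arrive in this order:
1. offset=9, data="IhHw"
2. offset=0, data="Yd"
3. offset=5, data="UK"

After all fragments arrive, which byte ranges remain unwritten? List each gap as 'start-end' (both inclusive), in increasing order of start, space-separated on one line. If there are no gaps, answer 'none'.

Fragment 1: offset=9 len=4
Fragment 2: offset=0 len=2
Fragment 3: offset=5 len=2
Gaps: 2-4 7-8 13-17

Answer: 2-4 7-8 13-17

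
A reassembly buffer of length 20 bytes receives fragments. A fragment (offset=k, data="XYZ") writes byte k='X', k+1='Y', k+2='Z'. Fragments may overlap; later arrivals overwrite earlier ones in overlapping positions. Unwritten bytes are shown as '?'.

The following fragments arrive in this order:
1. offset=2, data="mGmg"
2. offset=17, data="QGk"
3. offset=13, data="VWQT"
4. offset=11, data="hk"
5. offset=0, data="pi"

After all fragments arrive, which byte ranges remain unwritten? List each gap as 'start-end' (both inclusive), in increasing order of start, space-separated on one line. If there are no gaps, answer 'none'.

Answer: 6-10

Derivation:
Fragment 1: offset=2 len=4
Fragment 2: offset=17 len=3
Fragment 3: offset=13 len=4
Fragment 4: offset=11 len=2
Fragment 5: offset=0 len=2
Gaps: 6-10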